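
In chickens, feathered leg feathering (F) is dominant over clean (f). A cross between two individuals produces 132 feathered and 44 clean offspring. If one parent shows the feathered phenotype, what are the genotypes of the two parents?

Observed offspring: 132 feathered, 44 clean
The observed ratio simplifies to 3:1. Clean (ff) offspring appear, so each parent must contribute one f allele. The parent stated to show feathered carries F, so it is Ff. The other parent is then either Ff or ff: Ff × ff would give a 1:1 split, whereas Ff × Ff gives 3:1 — matching the data. So both parents are heterozygous (Ff × Ff).
Parent genotypes: Ff × Ff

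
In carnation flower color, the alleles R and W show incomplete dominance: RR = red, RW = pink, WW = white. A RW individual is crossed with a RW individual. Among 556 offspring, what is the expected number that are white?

Punnett square for RW × RW:
Offspring genotypes: 1 RR, 2 RW, 1 WW
Phenotype counts: 1 red, 2 pink, 1 white
white: 1 out of 4 → fraction 1/4
Expected count = 1/4 × 556 = 139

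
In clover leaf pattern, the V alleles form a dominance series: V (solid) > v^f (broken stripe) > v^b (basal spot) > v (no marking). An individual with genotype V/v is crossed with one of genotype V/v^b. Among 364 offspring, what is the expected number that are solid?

Cross: V/v × V/v^b
Allele dominance: V > v^f > v^b > v
Offspring genotypes: 1 V/V, 1 V/v^b, 1 V/v, 1 v^b/v
Phenotype counts: 3 solid, 1 basal spot
solid: 3 out of 4 → fraction 3/4
Expected count = 3/4 × 364 = 273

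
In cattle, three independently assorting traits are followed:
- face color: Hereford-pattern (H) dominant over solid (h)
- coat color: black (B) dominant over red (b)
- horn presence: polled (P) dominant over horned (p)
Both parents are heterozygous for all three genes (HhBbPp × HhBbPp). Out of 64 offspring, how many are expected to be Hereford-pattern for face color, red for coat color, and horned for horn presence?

Trihybrid cross: HhBbPp × HhBbPp
Each trait segregates independently with a 3:1 phenotypic ratio, so each gene contributes 3/4 (dominant) or 1/4 (recessive).
Target: Hereford-pattern (face color), red (coat color), horned (horn presence)
Probability = product of independent per-trait probabilities
= 3/4 × 1/4 × 1/4 = 3/64
Expected count = 3/64 × 64 = 3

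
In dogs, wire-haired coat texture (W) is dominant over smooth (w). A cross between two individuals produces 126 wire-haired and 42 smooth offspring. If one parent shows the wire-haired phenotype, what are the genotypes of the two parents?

Observed offspring: 126 wire-haired, 42 smooth
The observed ratio simplifies to 3:1. Smooth (ww) offspring appear, so each parent must contribute one w allele. The parent stated to show wire-haired carries W, so it is Ww. The other parent is then either Ww or ww: Ww × ww would give a 1:1 split, whereas Ww × Ww gives 3:1 — matching the data. So both parents are heterozygous (Ww × Ww).
Parent genotypes: Ww × Ww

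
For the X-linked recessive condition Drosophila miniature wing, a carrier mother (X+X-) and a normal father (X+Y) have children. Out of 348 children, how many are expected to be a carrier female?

Cross: X+X- × X+Y
Offspring: 1 X+X+, 1 X+Y, 1 X+X-, 1 X-Y
Probability of a carrier female: 1/4
Expected count = 1/4 × 348 = 87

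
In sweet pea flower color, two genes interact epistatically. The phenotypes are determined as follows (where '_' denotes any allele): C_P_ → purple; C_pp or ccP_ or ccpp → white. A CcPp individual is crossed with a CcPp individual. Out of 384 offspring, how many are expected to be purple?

Cross: CcPp × CcPp — consider each gene separately:
C gene: Cc × Cc → 1 CC, 2 Cc, 1 cc → 3 C_ : 1 cc (out of 4)
P gene: Pp × Pp → 1 PP, 2 Pp, 1 pp → 3 P_ : 1 pp (out of 4)
Genotype classes (out of 4 × 4 = 16): C_P_ = 3×3 = 9; C_pp = 3×1 = 3; ccP_ = 1×3 = 3; ccpp = 1×1 = 1
Apply the phenotype rules: C_P_ (9) → purple; C_pp (3) + ccP_ (3) + ccpp (1) → white
Phenotype counts (out of 16): 9 purple, 7 white
purple: 9 out of 16 → fraction 9/16
Expected count = 9/16 × 384 = 216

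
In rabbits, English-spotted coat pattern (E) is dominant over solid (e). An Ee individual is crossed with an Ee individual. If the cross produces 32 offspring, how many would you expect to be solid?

Punnett square for Ee × Ee:
Offspring genotypes: 1 EE, 2 Ee, 1 ee
English-spotted: 3, solid: 1
solid: 1 out of 4 → fraction 1/4
Expected count = 1/4 × 32 = 8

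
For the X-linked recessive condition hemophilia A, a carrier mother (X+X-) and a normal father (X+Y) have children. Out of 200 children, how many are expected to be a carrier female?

Cross: X+X- × X+Y
Offspring: 1 X+X+, 1 X+Y, 1 X+X-, 1 X-Y
Probability of a carrier female: 1/4
Expected count = 1/4 × 200 = 50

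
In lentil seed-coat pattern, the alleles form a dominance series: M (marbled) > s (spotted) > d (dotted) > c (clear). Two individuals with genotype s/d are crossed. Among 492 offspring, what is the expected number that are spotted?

Cross: s/d × s/d
Allele dominance: M > s > d > c
Offspring genotypes: 1 s/s, 2 s/d, 1 d/d
Phenotype counts: 3 spotted, 1 dotted
spotted: 3 out of 4 → fraction 3/4
Expected count = 3/4 × 492 = 369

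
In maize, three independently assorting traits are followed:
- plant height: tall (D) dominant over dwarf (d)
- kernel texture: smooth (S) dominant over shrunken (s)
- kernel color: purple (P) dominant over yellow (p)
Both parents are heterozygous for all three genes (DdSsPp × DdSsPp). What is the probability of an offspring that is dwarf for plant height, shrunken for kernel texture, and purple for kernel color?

Trihybrid cross: DdSsPp × DdSsPp
Each trait segregates independently with a 3:1 phenotypic ratio, so each gene contributes 3/4 (dominant) or 1/4 (recessive).
Target: dwarf (plant height), shrunken (kernel texture), purple (kernel color)
Probability = product of independent per-trait probabilities
= 1/4 × 1/4 × 3/4 = 3/64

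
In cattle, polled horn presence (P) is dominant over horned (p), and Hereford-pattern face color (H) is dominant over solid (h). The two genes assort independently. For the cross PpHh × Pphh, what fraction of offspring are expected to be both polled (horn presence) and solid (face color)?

Dihybrid cross PpHh × Pphh — consider each gene separately:
horn presence: Pp × Pp → 1 PP, 2 Pp, 1 pp → 3 P_ : 1 pp (out of 4)
face color: Hh × hh → 2 Hh, 2 hh → 2 H_ : 2 hh (out of 4)
Looking for: polled (P_) and solid (hh)
P(polled) = 3/4, P(solid) = 2/4
P(both) = 3/4 × 2/4 = 6/16 = 3/8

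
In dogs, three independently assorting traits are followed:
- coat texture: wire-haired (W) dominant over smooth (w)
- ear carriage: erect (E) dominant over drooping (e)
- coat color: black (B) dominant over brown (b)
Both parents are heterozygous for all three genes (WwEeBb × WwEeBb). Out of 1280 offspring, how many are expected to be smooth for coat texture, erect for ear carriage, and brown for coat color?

Trihybrid cross: WwEeBb × WwEeBb
Each trait segregates independently with a 3:1 phenotypic ratio, so each gene contributes 3/4 (dominant) or 1/4 (recessive).
Target: smooth (coat texture), erect (ear carriage), brown (coat color)
Probability = product of independent per-trait probabilities
= 1/4 × 3/4 × 1/4 = 3/64
Expected count = 3/64 × 1280 = 60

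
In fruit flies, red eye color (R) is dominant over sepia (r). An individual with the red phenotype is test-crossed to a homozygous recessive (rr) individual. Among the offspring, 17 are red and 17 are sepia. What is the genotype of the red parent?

Test cross: ? × rr
Offspring: 17 red, 17 sepia — approximately 1:1.
A 1:1 ratio in a test cross indicates the unknown parent is heterozygous (Rr).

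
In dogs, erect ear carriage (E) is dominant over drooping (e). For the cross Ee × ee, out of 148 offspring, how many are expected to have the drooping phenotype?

Punnett square for Ee × ee:
Offspring genotypes: 2 Ee, 2 ee
Total offspring: 4
Count with target: 2
Probability: 2/4 = 1/2
Expected count = 1/2 × 148 = 74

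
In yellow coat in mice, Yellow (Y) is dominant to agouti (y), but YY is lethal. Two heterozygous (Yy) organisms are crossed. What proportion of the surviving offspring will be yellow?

Cross: Yy × Yy
Punnett square offspring (before lethality): 1 YY, 2 Yy, 1 yy
The YY genotype is lethal (embryos die); surviving offspring: 2 Yy, 1 yy
yellow: 2 out of 3
Probability: 2/3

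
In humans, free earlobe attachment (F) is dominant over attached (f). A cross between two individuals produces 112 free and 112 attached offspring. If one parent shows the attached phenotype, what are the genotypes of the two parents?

Observed offspring: 112 free, 112 attached
The observed ratio simplifies to 1:1. One parent shows attached, so its genotype must be ff. A 1:1 offspring split requires the other parent to be heterozygous (Ff).
Parent genotypes: ff × Ff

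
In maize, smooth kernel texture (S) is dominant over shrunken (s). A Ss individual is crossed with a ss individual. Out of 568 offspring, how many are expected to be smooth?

Punnett square for Ss × ss:
Offspring genotypes: 2 Ss, 2 ss
smooth: 2, shrunken: 2
smooth: 2 out of 4 → fraction 1/2
Expected count = 1/2 × 568 = 284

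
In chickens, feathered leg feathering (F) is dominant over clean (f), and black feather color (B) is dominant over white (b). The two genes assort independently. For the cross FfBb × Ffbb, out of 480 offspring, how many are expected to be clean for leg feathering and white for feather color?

Dihybrid cross FfBb × Ffbb — consider each gene separately:
leg feathering: Ff × Ff → 1 FF, 2 Ff, 1 ff → 3 F_ : 1 ff (out of 4)
feather color: Bb × bb → 2 Bb, 2 bb → 2 B_ : 2 bb (out of 4)
Looking for: clean (ff) and white (bb)
P(clean) = 1/4, P(white) = 2/4
P(both) = 1/4 × 2/4 = 2/16 = 1/8
Expected count = 1/8 × 480 = 60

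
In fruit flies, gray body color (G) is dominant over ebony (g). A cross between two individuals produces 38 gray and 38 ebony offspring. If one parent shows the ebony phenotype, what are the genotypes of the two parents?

Observed offspring: 38 gray, 38 ebony
The observed ratio simplifies to 1:1. One parent shows ebony, so its genotype must be gg. A 1:1 offspring split requires the other parent to be heterozygous (Gg).
Parent genotypes: gg × Gg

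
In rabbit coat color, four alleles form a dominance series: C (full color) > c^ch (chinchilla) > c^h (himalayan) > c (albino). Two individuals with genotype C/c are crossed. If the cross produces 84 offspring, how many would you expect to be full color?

Cross: C/c × C/c
Allele dominance: C > c^ch > c^h > c
Offspring genotypes: 1 C/C, 2 C/c, 1 c/c
Phenotype counts: 3 full color, 1 albino
full color: 3 out of 4 → fraction 3/4
Expected count = 3/4 × 84 = 63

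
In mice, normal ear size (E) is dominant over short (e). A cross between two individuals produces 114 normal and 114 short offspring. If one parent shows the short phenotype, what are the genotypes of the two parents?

Observed offspring: 114 normal, 114 short
The observed ratio simplifies to 1:1. One parent shows short, so its genotype must be ee. A 1:1 offspring split requires the other parent to be heterozygous (Ee).
Parent genotypes: ee × Ee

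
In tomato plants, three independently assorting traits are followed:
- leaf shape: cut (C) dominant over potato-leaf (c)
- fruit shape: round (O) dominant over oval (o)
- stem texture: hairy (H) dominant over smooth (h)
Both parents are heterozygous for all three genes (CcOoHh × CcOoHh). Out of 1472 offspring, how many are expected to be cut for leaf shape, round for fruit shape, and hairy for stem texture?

Trihybrid cross: CcOoHh × CcOoHh
Each trait segregates independently with a 3:1 phenotypic ratio, so each gene contributes 3/4 (dominant) or 1/4 (recessive).
Target: cut (leaf shape), round (fruit shape), hairy (stem texture)
Probability = product of independent per-trait probabilities
= 3/4 × 3/4 × 3/4 = 27/64
Expected count = 27/64 × 1472 = 621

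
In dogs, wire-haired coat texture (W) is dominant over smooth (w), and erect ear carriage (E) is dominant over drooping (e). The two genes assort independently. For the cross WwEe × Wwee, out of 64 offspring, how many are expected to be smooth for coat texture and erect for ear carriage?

Dihybrid cross WwEe × Wwee — consider each gene separately:
coat texture: Ww × Ww → 1 WW, 2 Ww, 1 ww → 3 W_ : 1 ww (out of 4)
ear carriage: Ee × ee → 2 Ee, 2 ee → 2 E_ : 2 ee (out of 4)
Looking for: smooth (ww) and erect (E_)
P(smooth) = 1/4, P(erect) = 2/4
P(both) = 1/4 × 2/4 = 2/16 = 1/8
Expected count = 1/8 × 64 = 8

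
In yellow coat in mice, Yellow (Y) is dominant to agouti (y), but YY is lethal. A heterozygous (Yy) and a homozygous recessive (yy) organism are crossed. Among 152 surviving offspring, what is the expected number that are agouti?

Cross: Yy × yy
Punnett square offspring (before lethality): 2 Yy, 2 yy
No YY offspring are produced in this cross.
agouti: 2 out of 4 → fraction 1/2
Expected count = 1/2 × 152 = 76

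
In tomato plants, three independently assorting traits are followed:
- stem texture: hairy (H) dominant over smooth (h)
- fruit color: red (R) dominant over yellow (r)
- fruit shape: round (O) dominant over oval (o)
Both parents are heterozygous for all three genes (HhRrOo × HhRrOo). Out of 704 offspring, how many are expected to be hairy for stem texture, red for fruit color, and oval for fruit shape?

Trihybrid cross: HhRrOo × HhRrOo
Each trait segregates independently with a 3:1 phenotypic ratio, so each gene contributes 3/4 (dominant) or 1/4 (recessive).
Target: hairy (stem texture), red (fruit color), oval (fruit shape)
Probability = product of independent per-trait probabilities
= 3/4 × 3/4 × 1/4 = 9/64
Expected count = 9/64 × 704 = 99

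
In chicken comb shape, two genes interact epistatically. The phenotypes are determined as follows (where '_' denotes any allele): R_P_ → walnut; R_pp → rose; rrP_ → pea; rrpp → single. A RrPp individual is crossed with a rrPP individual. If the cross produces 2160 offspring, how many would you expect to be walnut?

Cross: RrPp × rrPP — consider each gene separately:
R gene: Rr × rr → 2 Rr, 2 rr → 2 R_ : 2 rr (out of 4)
P gene: Pp × PP → 2 PP, 2 Pp → 4 P_ (out of 4)
Genotype classes (out of 4 × 4 = 16): R_P_ = 2×4 = 8; rrP_ = 2×4 = 8
Apply the phenotype rules: R_P_ (8) → walnut; rrP_ (8) → pea
Phenotype counts (out of 16): 8 walnut, 8 pea
walnut: 8 out of 16 → fraction 1/2
Expected count = 1/2 × 2160 = 1080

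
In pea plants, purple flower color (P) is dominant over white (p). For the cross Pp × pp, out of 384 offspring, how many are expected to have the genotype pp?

Punnett square for Pp × pp:
Offspring genotypes: 2 Pp, 2 pp
Total offspring: 4
Count with target: 2
Probability: 2/4 = 1/2
Expected count = 1/2 × 384 = 192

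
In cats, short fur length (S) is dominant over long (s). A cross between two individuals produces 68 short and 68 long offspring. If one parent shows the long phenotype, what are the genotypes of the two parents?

Observed offspring: 68 short, 68 long
The observed ratio simplifies to 1:1. One parent shows long, so its genotype must be ss. A 1:1 offspring split requires the other parent to be heterozygous (Ss).
Parent genotypes: ss × Ss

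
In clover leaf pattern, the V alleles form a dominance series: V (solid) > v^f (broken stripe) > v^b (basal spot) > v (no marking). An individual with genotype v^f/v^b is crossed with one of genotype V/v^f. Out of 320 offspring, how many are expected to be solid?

Cross: v^f/v^b × V/v^f
Allele dominance: V > v^f > v^b > v
Offspring genotypes: 1 V/v^f, 1 v^f/v^f, 1 V/v^b, 1 v^f/v^b
Phenotype counts: 2 solid, 2 broken stripe
solid: 2 out of 4 → fraction 1/2
Expected count = 1/2 × 320 = 160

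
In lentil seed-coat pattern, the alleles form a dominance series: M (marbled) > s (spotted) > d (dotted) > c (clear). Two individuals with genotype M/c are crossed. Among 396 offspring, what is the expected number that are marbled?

Cross: M/c × M/c
Allele dominance: M > s > d > c
Offspring genotypes: 1 M/M, 2 M/c, 1 c/c
Phenotype counts: 3 marbled, 1 clear
marbled: 3 out of 4 → fraction 3/4
Expected count = 3/4 × 396 = 297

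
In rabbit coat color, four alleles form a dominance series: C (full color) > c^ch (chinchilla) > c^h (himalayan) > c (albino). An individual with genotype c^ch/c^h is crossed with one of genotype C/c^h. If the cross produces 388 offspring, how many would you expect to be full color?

Cross: c^ch/c^h × C/c^h
Allele dominance: C > c^ch > c^h > c
Offspring genotypes: 1 C/c^ch, 1 c^ch/c^h, 1 C/c^h, 1 c^h/c^h
Phenotype counts: 2 full color, 1 chinchilla, 1 himalayan
full color: 2 out of 4 → fraction 1/2
Expected count = 1/2 × 388 = 194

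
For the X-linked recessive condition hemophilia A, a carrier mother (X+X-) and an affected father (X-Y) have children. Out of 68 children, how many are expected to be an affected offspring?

Cross: X+X- × X-Y
Offspring: 1 X+X-, 1 X+Y, 1 X-X-, 1 X-Y
Probability of an affected offspring: 2/4 = 1/2
Expected count = 1/2 × 68 = 34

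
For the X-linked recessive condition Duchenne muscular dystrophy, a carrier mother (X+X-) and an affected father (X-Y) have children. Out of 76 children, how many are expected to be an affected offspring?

Cross: X+X- × X-Y
Offspring: 1 X+X-, 1 X+Y, 1 X-X-, 1 X-Y
Probability of an affected offspring: 2/4 = 1/2
Expected count = 1/2 × 76 = 38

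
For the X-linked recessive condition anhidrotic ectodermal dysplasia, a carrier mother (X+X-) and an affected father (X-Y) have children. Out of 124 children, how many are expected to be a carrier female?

Cross: X+X- × X-Y
Offspring: 1 X+X-, 1 X+Y, 1 X-X-, 1 X-Y
Probability of a carrier female: 1/4
Expected count = 1/4 × 124 = 31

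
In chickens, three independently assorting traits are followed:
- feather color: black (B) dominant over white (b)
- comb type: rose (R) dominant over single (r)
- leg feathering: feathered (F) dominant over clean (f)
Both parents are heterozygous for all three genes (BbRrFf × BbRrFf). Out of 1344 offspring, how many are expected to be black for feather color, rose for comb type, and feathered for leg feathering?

Trihybrid cross: BbRrFf × BbRrFf
Each trait segregates independently with a 3:1 phenotypic ratio, so each gene contributes 3/4 (dominant) or 1/4 (recessive).
Target: black (feather color), rose (comb type), feathered (leg feathering)
Probability = product of independent per-trait probabilities
= 3/4 × 3/4 × 3/4 = 27/64
Expected count = 27/64 × 1344 = 567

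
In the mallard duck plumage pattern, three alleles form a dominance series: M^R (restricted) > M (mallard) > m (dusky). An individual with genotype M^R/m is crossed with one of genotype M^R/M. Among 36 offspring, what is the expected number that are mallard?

Cross: M^R/m × M^R/M
Allele dominance: M^R > M > m
Offspring genotypes: 1 M^R/M^R, 1 M^R/M, 1 M^R/m, 1 M/m
Phenotype counts: 3 restricted, 1 mallard
mallard: 1 out of 4 → fraction 1/4
Expected count = 1/4 × 36 = 9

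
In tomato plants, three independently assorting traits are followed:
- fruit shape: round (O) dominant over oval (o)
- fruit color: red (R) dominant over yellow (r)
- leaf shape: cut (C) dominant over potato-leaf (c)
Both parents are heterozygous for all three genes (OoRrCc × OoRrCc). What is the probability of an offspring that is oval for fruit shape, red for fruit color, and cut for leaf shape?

Trihybrid cross: OoRrCc × OoRrCc
Each trait segregates independently with a 3:1 phenotypic ratio, so each gene contributes 3/4 (dominant) or 1/4 (recessive).
Target: oval (fruit shape), red (fruit color), cut (leaf shape)
Probability = product of independent per-trait probabilities
= 1/4 × 3/4 × 3/4 = 9/64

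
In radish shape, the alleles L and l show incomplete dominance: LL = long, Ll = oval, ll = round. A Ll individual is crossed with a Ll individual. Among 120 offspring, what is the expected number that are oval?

Punnett square for Ll × Ll:
Offspring genotypes: 1 LL, 2 Ll, 1 ll
Phenotype counts: 1 long, 2 oval, 1 round
oval: 2 out of 4 → fraction 1/2
Expected count = 1/2 × 120 = 60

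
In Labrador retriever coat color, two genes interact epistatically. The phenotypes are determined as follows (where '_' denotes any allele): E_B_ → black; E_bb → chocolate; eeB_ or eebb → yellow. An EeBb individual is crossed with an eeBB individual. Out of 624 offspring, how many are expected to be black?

Cross: EeBb × eeBB — consider each gene separately:
E gene: Ee × ee → 2 Ee, 2 ee → 2 E_ : 2 ee (out of 4)
B gene: Bb × BB → 2 BB, 2 Bb → 4 B_ (out of 4)
Genotype classes (out of 4 × 4 = 16): E_B_ = 2×4 = 8; eeB_ = 2×4 = 8
Apply the phenotype rules: E_B_ (8) → black; eeB_ (8) → yellow
Phenotype counts (out of 16): 8 black, 8 yellow
black: 8 out of 16 → fraction 1/2
Expected count = 1/2 × 624 = 312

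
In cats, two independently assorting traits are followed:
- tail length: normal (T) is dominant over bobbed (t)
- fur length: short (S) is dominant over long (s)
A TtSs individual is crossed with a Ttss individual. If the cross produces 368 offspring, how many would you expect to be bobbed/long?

Dihybrid cross TtSs × Ttss — consider each gene separately:
tail length: Tt × Tt → 1 TT, 2 Tt, 1 tt → 3 T_ : 1 tt (out of 4)
fur length: Ss × ss → 2 Ss, 2 ss → 2 S_ : 2 ss (out of 4)
Combine (counts out of 4 × 4 = 16): normal/short (T_S_) = 3×2 = 6; normal/long (T_ss) = 3×2 = 6; bobbed/short (ttS_) = 1×2 = 2; bobbed/long (ttss) = 1×2 = 2
Phenotype counts (out of 16): 6 normal/short, 6 normal/long, 2 bobbed/short, 2 bobbed/long
bobbed/long: 2 out of 16 → fraction 1/8
Expected count = 1/8 × 368 = 46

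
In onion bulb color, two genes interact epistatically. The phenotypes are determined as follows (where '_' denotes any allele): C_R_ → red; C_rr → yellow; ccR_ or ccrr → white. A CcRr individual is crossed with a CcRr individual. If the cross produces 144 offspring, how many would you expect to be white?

Cross: CcRr × CcRr — consider each gene separately:
C gene: Cc × Cc → 1 CC, 2 Cc, 1 cc → 3 C_ : 1 cc (out of 4)
R gene: Rr × Rr → 1 RR, 2 Rr, 1 rr → 3 R_ : 1 rr (out of 4)
Genotype classes (out of 4 × 4 = 16): C_R_ = 3×3 = 9; C_rr = 3×1 = 3; ccR_ = 1×3 = 3; ccrr = 1×1 = 1
Apply the phenotype rules: C_R_ (9) → red; C_rr (3) → yellow; ccR_ (3) + ccrr (1) → white
Phenotype counts (out of 16): 9 red, 3 yellow, 4 white
white: 4 out of 16 → fraction 1/4
Expected count = 1/4 × 144 = 36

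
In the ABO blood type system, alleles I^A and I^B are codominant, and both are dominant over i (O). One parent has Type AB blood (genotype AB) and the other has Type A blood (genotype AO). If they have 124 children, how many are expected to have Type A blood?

Cross: AB × AO
Possible offspring genotypes: 1 AA, 1 AO, 1 AB, 1 BO
Blood type counts: 2 Type A, 1 Type AB, 1 Type B
Probability of Type A: 2/4 = 1/2
Expected count = 1/2 × 124 = 62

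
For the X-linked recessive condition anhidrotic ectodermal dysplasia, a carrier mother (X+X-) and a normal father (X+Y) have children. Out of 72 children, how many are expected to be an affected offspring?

Cross: X+X- × X+Y
Offspring: 1 X+X+, 1 X+Y, 1 X+X-, 1 X-Y
Probability of an affected offspring: 1/4
Expected count = 1/4 × 72 = 18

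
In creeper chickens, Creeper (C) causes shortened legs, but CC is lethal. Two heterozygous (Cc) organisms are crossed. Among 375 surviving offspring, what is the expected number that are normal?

Cross: Cc × Cc
Punnett square offspring (before lethality): 1 CC, 2 Cc, 1 cc
The CC genotype is lethal (embryos die); surviving offspring: 2 Cc, 1 cc
normal: 1 out of 3 → fraction 1/3
Expected count = 1/3 × 375 = 125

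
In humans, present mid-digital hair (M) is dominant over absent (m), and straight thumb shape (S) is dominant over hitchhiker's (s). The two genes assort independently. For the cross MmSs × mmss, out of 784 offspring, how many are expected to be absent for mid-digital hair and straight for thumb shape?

Dihybrid cross MmSs × mmss — consider each gene separately:
mid-digital hair: Mm × mm → 2 Mm, 2 mm → 2 M_ : 2 mm (out of 4)
thumb shape: Ss × ss → 2 Ss, 2 ss → 2 S_ : 2 ss (out of 4)
Looking for: absent (mm) and straight (S_)
P(absent) = 2/4, P(straight) = 2/4
P(both) = 2/4 × 2/4 = 4/16 = 1/4
Expected count = 1/4 × 784 = 196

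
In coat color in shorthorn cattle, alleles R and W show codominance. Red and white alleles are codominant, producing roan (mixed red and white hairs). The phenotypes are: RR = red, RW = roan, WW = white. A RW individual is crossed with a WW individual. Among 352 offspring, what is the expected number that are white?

Punnett square for RW × WW:
Offspring genotypes: 2 RW, 2 WW
Phenotype counts: 2 roan, 2 white
white: 2 out of 4 → fraction 1/2
Expected count = 1/2 × 352 = 176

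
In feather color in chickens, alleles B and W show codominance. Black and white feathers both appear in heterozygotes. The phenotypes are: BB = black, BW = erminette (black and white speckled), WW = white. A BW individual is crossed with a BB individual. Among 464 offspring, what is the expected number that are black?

Punnett square for BW × BB:
Offspring genotypes: 2 BB, 2 BW
Phenotype counts: 2 black, 2 erminette (black and white speckled)
black: 2 out of 4 → fraction 1/2
Expected count = 1/2 × 464 = 232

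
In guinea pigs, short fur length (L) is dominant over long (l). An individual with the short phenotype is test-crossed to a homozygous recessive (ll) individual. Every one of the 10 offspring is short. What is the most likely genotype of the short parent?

Test cross: ? × ll
All offspring are short.
If the unknown parent were heterozygous (Ll), about half of 10 offspring would be long; none are. The unknown parent is most likely homozygous dominant (LL).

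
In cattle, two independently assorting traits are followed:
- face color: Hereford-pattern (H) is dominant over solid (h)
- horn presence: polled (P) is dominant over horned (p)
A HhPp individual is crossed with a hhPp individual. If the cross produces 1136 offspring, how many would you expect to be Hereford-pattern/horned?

Dihybrid cross HhPp × hhPp — consider each gene separately:
face color: Hh × hh → 2 Hh, 2 hh → 2 H_ : 2 hh (out of 4)
horn presence: Pp × Pp → 1 PP, 2 Pp, 1 pp → 3 P_ : 1 pp (out of 4)
Combine (counts out of 4 × 4 = 16): Hereford-pattern/polled (H_P_) = 2×3 = 6; Hereford-pattern/horned (H_pp) = 2×1 = 2; solid/polled (hhP_) = 2×3 = 6; solid/horned (hhpp) = 2×1 = 2
Phenotype counts (out of 16): 6 Hereford-pattern/polled, 2 Hereford-pattern/horned, 6 solid/polled, 2 solid/horned
Hereford-pattern/horned: 2 out of 16 → fraction 1/8
Expected count = 1/8 × 1136 = 142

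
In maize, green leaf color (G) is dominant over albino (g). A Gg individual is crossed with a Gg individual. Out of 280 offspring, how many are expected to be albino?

Punnett square for Gg × Gg:
Offspring genotypes: 1 GG, 2 Gg, 1 gg
green: 3, albino: 1
albino: 1 out of 4 → fraction 1/4
Expected count = 1/4 × 280 = 70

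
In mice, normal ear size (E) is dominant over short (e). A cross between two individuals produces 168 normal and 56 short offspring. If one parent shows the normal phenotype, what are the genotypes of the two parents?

Observed offspring: 168 normal, 56 short
The observed ratio simplifies to 3:1. Short (ee) offspring appear, so each parent must contribute one e allele. The parent stated to show normal carries E, so it is Ee. The other parent is then either Ee or ee: Ee × ee would give a 1:1 split, whereas Ee × Ee gives 3:1 — matching the data. So both parents are heterozygous (Ee × Ee).
Parent genotypes: Ee × Ee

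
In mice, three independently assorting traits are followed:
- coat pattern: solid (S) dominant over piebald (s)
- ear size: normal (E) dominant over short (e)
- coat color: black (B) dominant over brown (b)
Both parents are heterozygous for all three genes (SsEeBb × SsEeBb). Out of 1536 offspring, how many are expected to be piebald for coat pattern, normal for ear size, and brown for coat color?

Trihybrid cross: SsEeBb × SsEeBb
Each trait segregates independently with a 3:1 phenotypic ratio, so each gene contributes 3/4 (dominant) or 1/4 (recessive).
Target: piebald (coat pattern), normal (ear size), brown (coat color)
Probability = product of independent per-trait probabilities
= 1/4 × 3/4 × 1/4 = 3/64
Expected count = 3/64 × 1536 = 72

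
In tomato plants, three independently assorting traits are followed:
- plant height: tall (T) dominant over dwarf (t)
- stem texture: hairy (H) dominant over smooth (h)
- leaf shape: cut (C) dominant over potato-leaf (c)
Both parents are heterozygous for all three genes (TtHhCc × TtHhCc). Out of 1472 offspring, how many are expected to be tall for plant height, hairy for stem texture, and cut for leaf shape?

Trihybrid cross: TtHhCc × TtHhCc
Each trait segregates independently with a 3:1 phenotypic ratio, so each gene contributes 3/4 (dominant) or 1/4 (recessive).
Target: tall (plant height), hairy (stem texture), cut (leaf shape)
Probability = product of independent per-trait probabilities
= 3/4 × 3/4 × 3/4 = 27/64
Expected count = 27/64 × 1472 = 621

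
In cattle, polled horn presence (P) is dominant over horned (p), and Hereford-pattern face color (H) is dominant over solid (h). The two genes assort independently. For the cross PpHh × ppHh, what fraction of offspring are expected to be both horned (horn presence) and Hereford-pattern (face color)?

Dihybrid cross PpHh × ppHh — consider each gene separately:
horn presence: Pp × pp → 2 Pp, 2 pp → 2 P_ : 2 pp (out of 4)
face color: Hh × Hh → 1 HH, 2 Hh, 1 hh → 3 H_ : 1 hh (out of 4)
Looking for: horned (pp) and Hereford-pattern (H_)
P(horned) = 2/4, P(Hereford-pattern) = 3/4
P(both) = 2/4 × 3/4 = 6/16 = 3/8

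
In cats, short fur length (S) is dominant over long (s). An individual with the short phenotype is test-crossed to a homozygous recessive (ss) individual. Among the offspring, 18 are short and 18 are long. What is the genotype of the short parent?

Test cross: ? × ss
Offspring: 18 short, 18 long — approximately 1:1.
A 1:1 ratio in a test cross indicates the unknown parent is heterozygous (Ss).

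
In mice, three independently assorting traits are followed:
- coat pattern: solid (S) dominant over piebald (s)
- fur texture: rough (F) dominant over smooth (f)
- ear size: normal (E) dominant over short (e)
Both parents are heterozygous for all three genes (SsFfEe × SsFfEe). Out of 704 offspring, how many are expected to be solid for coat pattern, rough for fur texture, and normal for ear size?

Trihybrid cross: SsFfEe × SsFfEe
Each trait segregates independently with a 3:1 phenotypic ratio, so each gene contributes 3/4 (dominant) or 1/4 (recessive).
Target: solid (coat pattern), rough (fur texture), normal (ear size)
Probability = product of independent per-trait probabilities
= 3/4 × 3/4 × 3/4 = 27/64
Expected count = 27/64 × 704 = 297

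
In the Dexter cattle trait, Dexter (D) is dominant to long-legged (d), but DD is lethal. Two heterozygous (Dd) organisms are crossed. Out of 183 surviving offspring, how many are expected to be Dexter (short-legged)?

Cross: Dd × Dd
Punnett square offspring (before lethality): 1 DD, 2 Dd, 1 dd
The DD genotype is lethal (embryos die); surviving offspring: 2 Dd, 1 dd
Dexter (short-legged): 2 out of 3 → fraction 2/3
Expected count = 2/3 × 183 = 122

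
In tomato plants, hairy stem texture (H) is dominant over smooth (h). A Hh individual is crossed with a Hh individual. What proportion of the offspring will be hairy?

Punnett square for Hh × Hh:
Offspring genotypes: 1 HH, 2 Hh, 1 hh
hairy: 3, smooth: 1
hairy: 3 out of 4
Probability: 3/4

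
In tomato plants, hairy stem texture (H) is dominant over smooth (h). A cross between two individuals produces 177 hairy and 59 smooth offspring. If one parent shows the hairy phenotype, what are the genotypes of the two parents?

Observed offspring: 177 hairy, 59 smooth
The observed ratio simplifies to 3:1. Smooth (hh) offspring appear, so each parent must contribute one h allele. The parent stated to show hairy carries H, so it is Hh. The other parent is then either Hh or hh: Hh × hh would give a 1:1 split, whereas Hh × Hh gives 3:1 — matching the data. So both parents are heterozygous (Hh × Hh).
Parent genotypes: Hh × Hh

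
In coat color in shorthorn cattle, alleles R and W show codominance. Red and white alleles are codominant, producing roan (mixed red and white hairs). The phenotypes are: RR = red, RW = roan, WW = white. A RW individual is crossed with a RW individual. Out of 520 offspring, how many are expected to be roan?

Punnett square for RW × RW:
Offspring genotypes: 1 RR, 2 RW, 1 WW
Phenotype counts: 1 red, 2 roan, 1 white
roan: 2 out of 4 → fraction 1/2
Expected count = 1/2 × 520 = 260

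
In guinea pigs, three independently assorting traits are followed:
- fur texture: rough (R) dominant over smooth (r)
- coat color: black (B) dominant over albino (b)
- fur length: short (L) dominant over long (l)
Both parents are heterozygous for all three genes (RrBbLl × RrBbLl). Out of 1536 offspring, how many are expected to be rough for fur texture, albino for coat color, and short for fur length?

Trihybrid cross: RrBbLl × RrBbLl
Each trait segregates independently with a 3:1 phenotypic ratio, so each gene contributes 3/4 (dominant) or 1/4 (recessive).
Target: rough (fur texture), albino (coat color), short (fur length)
Probability = product of independent per-trait probabilities
= 3/4 × 1/4 × 3/4 = 9/64
Expected count = 9/64 × 1536 = 216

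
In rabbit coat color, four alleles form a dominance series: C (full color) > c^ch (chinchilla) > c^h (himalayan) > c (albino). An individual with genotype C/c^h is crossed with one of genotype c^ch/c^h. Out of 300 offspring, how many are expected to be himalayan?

Cross: C/c^h × c^ch/c^h
Allele dominance: C > c^ch > c^h > c
Offspring genotypes: 1 C/c^ch, 1 C/c^h, 1 c^ch/c^h, 1 c^h/c^h
Phenotype counts: 2 full color, 1 chinchilla, 1 himalayan
himalayan: 1 out of 4 → fraction 1/4
Expected count = 1/4 × 300 = 75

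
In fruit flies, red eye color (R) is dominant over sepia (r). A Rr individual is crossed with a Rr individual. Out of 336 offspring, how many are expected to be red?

Punnett square for Rr × Rr:
Offspring genotypes: 1 RR, 2 Rr, 1 rr
red: 3, sepia: 1
red: 3 out of 4 → fraction 3/4
Expected count = 3/4 × 336 = 252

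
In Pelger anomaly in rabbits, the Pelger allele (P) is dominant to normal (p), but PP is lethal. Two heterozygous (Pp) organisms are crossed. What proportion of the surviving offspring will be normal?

Cross: Pp × Pp
Punnett square offspring (before lethality): 1 PP, 2 Pp, 1 pp
The PP genotype is lethal (embryos die); surviving offspring: 2 Pp, 1 pp
normal: 1 out of 3
Probability: 1/3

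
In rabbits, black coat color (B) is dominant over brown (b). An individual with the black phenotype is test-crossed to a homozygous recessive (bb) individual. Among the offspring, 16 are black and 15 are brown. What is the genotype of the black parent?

Test cross: ? × bb
Offspring: 16 black, 15 brown — approximately 1:1.
A 1:1 ratio in a test cross indicates the unknown parent is heterozygous (Bb).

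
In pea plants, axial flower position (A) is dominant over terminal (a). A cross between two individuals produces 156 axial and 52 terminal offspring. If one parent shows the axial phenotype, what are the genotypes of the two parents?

Observed offspring: 156 axial, 52 terminal
The observed ratio simplifies to 3:1. Terminal (aa) offspring appear, so each parent must contribute one a allele. The parent stated to show axial carries A, so it is Aa. The other parent is then either Aa or aa: Aa × aa would give a 1:1 split, whereas Aa × Aa gives 3:1 — matching the data. So both parents are heterozygous (Aa × Aa).
Parent genotypes: Aa × Aa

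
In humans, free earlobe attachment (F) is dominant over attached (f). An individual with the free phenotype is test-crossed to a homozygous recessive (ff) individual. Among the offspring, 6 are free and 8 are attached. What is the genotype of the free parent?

Test cross: ? × ff
Offspring: 6 free, 8 attached — approximately 1:1.
A 1:1 ratio in a test cross indicates the unknown parent is heterozygous (Ff).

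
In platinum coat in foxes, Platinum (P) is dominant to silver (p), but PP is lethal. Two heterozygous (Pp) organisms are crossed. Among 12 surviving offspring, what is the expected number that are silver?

Cross: Pp × Pp
Punnett square offspring (before lethality): 1 PP, 2 Pp, 1 pp
The PP genotype is lethal (embryos die); surviving offspring: 2 Pp, 1 pp
silver: 1 out of 3 → fraction 1/3
Expected count = 1/3 × 12 = 4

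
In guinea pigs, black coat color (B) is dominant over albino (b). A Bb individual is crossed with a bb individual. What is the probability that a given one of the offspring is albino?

Punnett square for Bb × bb:
Offspring genotypes: 2 Bb, 2 bb
black: 2, albino: 2
albino: 2 out of 4
Probability: 2/4 = 1/2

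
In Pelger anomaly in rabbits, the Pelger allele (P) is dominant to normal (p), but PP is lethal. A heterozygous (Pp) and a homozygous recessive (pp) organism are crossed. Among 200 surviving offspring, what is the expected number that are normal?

Cross: Pp × pp
Punnett square offspring (before lethality): 2 Pp, 2 pp
No PP offspring are produced in this cross.
normal: 2 out of 4 → fraction 1/2
Expected count = 1/2 × 200 = 100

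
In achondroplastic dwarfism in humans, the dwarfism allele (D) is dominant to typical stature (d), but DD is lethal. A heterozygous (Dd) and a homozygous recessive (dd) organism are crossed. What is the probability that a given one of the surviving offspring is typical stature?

Cross: Dd × dd
Punnett square offspring (before lethality): 2 Dd, 2 dd
No DD offspring are produced in this cross.
typical stature: 2 out of 4
Probability: 2/4 = 1/2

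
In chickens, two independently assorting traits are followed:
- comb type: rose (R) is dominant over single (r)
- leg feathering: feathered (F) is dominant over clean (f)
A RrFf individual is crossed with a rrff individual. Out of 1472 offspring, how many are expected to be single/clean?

Dihybrid cross RrFf × rrff — consider each gene separately:
comb type: Rr × rr → 2 Rr, 2 rr → 2 R_ : 2 rr (out of 4)
leg feathering: Ff × ff → 2 Ff, 2 ff → 2 F_ : 2 ff (out of 4)
Combine (counts out of 4 × 4 = 16): rose/feathered (R_F_) = 2×2 = 4; rose/clean (R_ff) = 2×2 = 4; single/feathered (rrF_) = 2×2 = 4; single/clean (rrff) = 2×2 = 4
Phenotype counts (out of 16): 4 rose/feathered, 4 rose/clean, 4 single/feathered, 4 single/clean
single/clean: 4 out of 16 → fraction 1/4
Expected count = 1/4 × 1472 = 368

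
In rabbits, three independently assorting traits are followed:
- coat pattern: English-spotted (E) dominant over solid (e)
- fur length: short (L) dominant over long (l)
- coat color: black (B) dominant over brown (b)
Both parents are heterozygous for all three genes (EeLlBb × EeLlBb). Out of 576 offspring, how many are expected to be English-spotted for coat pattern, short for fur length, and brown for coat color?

Trihybrid cross: EeLlBb × EeLlBb
Each trait segregates independently with a 3:1 phenotypic ratio, so each gene contributes 3/4 (dominant) or 1/4 (recessive).
Target: English-spotted (coat pattern), short (fur length), brown (coat color)
Probability = product of independent per-trait probabilities
= 3/4 × 3/4 × 1/4 = 9/64
Expected count = 9/64 × 576 = 81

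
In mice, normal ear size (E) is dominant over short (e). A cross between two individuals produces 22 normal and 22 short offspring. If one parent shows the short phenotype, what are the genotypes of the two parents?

Observed offspring: 22 normal, 22 short
The observed ratio simplifies to 1:1. One parent shows short, so its genotype must be ee. A 1:1 offspring split requires the other parent to be heterozygous (Ee).
Parent genotypes: ee × Ee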